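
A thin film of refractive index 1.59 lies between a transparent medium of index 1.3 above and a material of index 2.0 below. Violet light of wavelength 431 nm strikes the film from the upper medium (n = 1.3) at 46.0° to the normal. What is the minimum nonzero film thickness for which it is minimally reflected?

83.8 nm

Top surface (1.3 → 1.59): reflection off a higher-index medium gives a half-wave phase shift.
Ray reflecting at the bottom interface goes from n = 1.59 toward n = 2.0: a half-wave phase shift.
The two reflections carry the same phase change, so no net offset.
So the condition for destructive reflection is 2 n t cos θ_r = (m + ½) λ.
Snell's law: 1.3 sin 46.0° = 1.59 sin θ_r → sin θ_r = 0.588, cos θ_r = 0.809.
Minimum at m = 0: t = λ / (4 n cos θ_r) = 431 / (4 × 1.59 × 0.809) = 83.8 nm.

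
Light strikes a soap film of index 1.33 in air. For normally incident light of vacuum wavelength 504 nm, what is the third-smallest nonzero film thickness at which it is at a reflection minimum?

568 nm

Ray reflecting at the top interface goes from n = 1.0 toward n = 1.33: a half-wave phase shift.
Bottom surface (1.33 → 1.0): reflection off a lower-index medium gives no phase shift.
Net: one phase inversion between the two reflected rays.
For weak reflection here: 2 n t = m λ.
The third-smallest nonzero thickness corresponds to m = 3: t = m λ / (2 n) = 3.00 × 504 / (2 × 1.33) = 568 nm.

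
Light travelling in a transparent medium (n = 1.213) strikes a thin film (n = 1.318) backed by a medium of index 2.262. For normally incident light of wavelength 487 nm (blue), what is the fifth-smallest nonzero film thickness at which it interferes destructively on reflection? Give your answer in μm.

Ray reflecting at the top interface goes from n = 1.213 toward n = 1.318: a half-wave phase shift.
Bottom surface (1.318 → 2.262): reflection off a higher-index medium gives a half-wave phase shift.
Zero or two π shifts → no net half-wave offset.
For minimum reflection here: 2 n t = (m + ½) λ.
The fifth-smallest nonzero thickness corresponds to m = 4: t = (m + ½) λ / (2 n) = 4.50 × 487 / (2 × 1.318) = 831 nm.

0.831 μm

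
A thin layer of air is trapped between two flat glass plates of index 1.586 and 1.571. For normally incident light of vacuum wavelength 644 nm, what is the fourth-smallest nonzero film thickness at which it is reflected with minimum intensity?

Ray reflecting at the top interface goes from n = 1.586 toward n = 1.0: no phase shift.
Bottom surface (1.0 → 1.571): reflection off a higher-index medium gives a half-wave phase shift.
Exactly one π shift → a net half-wave offset.
For dark reflection here: 2 n t = m λ.
The fourth-smallest nonzero thickness corresponds to m = 4: t = m λ / (2 n) = 4.00 × 644 / (2 × 1.0) = 1288 nm.

1288 nm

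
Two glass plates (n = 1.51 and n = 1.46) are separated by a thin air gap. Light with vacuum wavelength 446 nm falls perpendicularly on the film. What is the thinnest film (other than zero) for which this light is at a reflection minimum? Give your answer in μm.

0.223 μm

At the upper boundary (n = 1.51 to n = 1.0) the reflected ray undergoes no phase shift.
Bottom surface (1.0 → 1.46): reflection off a higher-index medium gives a half-wave phase shift.
Exactly one π shift → a net half-wave offset.
With one net inversion, destructive interference in reflection requires 2 n t = m λ.
Minimum nonzero at m = 1: t = λ / (2 n) = 446 / (2 × 1.0) = 223 nm.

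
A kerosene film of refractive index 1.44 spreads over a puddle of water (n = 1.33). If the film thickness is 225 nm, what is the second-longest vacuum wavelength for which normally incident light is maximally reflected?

Top surface (1.0 → 1.44): reflection off a higher-index medium gives a half-wave phase shift.
At the lower boundary (n = 1.44 to n = 1.33) the reflected ray undergoes no phase shift.
Net: one phase inversion between the two reflected rays.
With one net inversion, constructive interference in reflection requires 2 n t = (m + ½) λ.
λ = 2 n t / (m + ½). The second-longest wavelength is m = 1: λ = 2 × 1.44 × 225 / 1.50 = 432 nm.

432 nm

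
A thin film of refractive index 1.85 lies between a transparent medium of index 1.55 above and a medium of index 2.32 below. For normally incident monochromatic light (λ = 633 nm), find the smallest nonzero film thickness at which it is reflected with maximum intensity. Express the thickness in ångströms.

At the upper boundary (n = 1.55 to n = 1.85) the reflected ray undergoes a half-wave phase shift.
At the lower boundary (n = 1.85 to n = 2.32) the reflected ray undergoes a half-wave phase shift.
Zero or two π shifts → no net half-wave offset.
For bright reflection here: 2 n t = m λ.
Minimum nonzero at m = 1: t = λ / (2 n) = 633 / (2 × 1.85) = 171 nm.

1711 Å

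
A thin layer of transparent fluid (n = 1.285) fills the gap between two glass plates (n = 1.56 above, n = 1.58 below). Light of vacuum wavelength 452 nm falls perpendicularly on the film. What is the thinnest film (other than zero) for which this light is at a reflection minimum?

176 nm

At the upper boundary (n = 1.56 to n = 1.285) the reflected ray undergoes no phase shift.
Bottom surface (1.285 → 1.58): reflection off a higher-index medium gives a half-wave phase shift.
Exactly one π shift → a net half-wave offset.
With one net inversion, destructive interference in reflection requires 2 n t = m λ.
Minimum nonzero at m = 1: t = λ / (2 n) = 452 / (2 × 1.285) = 176 nm.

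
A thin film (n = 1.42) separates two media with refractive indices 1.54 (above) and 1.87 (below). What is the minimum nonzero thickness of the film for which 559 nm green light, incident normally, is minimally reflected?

At the upper boundary (n = 1.54 to n = 1.42) the reflected ray undergoes no phase shift.
Bottom surface (1.42 → 1.87): reflection off a higher-index medium gives a half-wave phase shift.
Net: one phase inversion between the two reflected rays.
With one net inversion, destructive interference in reflection requires 2 n t = m λ.
Minimum nonzero at m = 1: t = λ / (2 n) = 559 / (2 × 1.42) = 197 nm.

197 nm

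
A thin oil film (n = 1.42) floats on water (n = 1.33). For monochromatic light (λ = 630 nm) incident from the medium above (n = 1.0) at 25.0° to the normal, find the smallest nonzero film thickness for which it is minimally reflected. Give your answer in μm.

Ray reflecting at the top interface goes from n = 1.0 toward n = 1.42: a half-wave phase shift.
At the lower boundary (n = 1.42 to n = 1.33) the reflected ray undergoes no phase shift.
Exactly one π shift → a net half-wave offset.
For minimum reflection here: 2 n t cos θ_r = m λ.
Snell's law: 1.0 sin 25.0° = 1.42 sin θ_r → sin θ_r = 0.298, cos θ_r = 0.955.
Minimum nonzero at m = 1: t = λ / (2 n cos θ_r) = 630 / (2 × 1.42 × 0.955) = 232 nm.

0.232 μm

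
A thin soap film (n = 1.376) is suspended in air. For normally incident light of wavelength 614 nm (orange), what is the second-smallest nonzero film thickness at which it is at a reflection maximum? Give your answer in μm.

0.335 μm

Top surface (1.0 → 1.376): reflection off a higher-index medium gives a half-wave phase shift.
Bottom surface (1.376 → 1.0): reflection off a lower-index medium gives no phase shift.
The two reflections differ by half a wavelength.
With one net inversion, constructive interference in reflection requires 2 n t = (m + ½) λ.
The second-smallest nonzero thickness corresponds to m = 1: t = (m + ½) λ / (2 n) = 1.50 × 614 / (2 × 1.376) = 335 nm.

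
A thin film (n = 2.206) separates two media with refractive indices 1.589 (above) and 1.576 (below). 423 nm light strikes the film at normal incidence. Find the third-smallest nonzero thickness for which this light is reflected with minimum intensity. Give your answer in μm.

0.288 μm

At the upper boundary (n = 1.589 to n = 2.206) the reflected ray undergoes a half-wave phase shift.
Ray reflecting at the bottom interface goes from n = 2.206 toward n = 1.576: no phase shift.
Net: one phase inversion between the two reflected rays.
For weak reflection here: 2 n t = m λ.
The third-smallest nonzero thickness corresponds to m = 3: t = m λ / (2 n) = 3.00 × 423 / (2 × 2.206) = 288 nm.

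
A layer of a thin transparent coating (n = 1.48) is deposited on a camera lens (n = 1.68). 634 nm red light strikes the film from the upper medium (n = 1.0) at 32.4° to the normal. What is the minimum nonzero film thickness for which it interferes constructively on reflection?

230 nm

Ray reflecting at the top interface goes from n = 1.0 toward n = 1.48: a half-wave phase shift.
Ray reflecting at the bottom interface goes from n = 1.48 toward n = 1.68: a half-wave phase shift.
Zero or two π shifts → no net half-wave offset.
So the condition for constructive reflection is 2 n t cos θ_r = m λ.
Snell's law: 1.0 sin 32.4° = 1.48 sin θ_r → sin θ_r = 0.362, cos θ_r = 0.932.
Minimum nonzero at m = 1: t = λ / (2 n cos θ_r) = 634 / (2 × 1.48 × 0.932) = 230 nm.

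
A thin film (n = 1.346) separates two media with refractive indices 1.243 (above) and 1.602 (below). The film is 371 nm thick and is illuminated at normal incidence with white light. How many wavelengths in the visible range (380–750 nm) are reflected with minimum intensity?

Ray reflecting at the top interface goes from n = 1.243 toward n = 1.346: a half-wave phase shift.
Bottom surface (1.346 → 1.602): reflection off a higher-index medium gives a half-wave phase shift.
The two reflections carry the same phase change, so no net offset.
With no net inversion, destructive interference in reflection requires 2 n t = (m + ½) λ.
λ = 2 n t / (m + ½) = 999 / (m + ½) nm.
m=0: 1997 nm (IR); m=1: 666 nm (visible); m=2: 399 nm (visible); m=3: 285 nm (UV).

2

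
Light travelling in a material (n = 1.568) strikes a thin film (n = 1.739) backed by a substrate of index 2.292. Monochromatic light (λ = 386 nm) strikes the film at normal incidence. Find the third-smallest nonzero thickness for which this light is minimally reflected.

Top surface (1.568 → 1.739): reflection off a higher-index medium gives a half-wave phase shift.
Ray reflecting at the bottom interface goes from n = 1.739 toward n = 2.292: a half-wave phase shift.
Net: no relative phase inversion (both shifts match).
With no net inversion, destructive interference in reflection requires 2 n t = (m + ½) λ.
The third-smallest nonzero thickness corresponds to m = 2: t = (m + ½) λ / (2 n) = 2.50 × 386 / (2 × 1.739) = 277 nm.

277 nm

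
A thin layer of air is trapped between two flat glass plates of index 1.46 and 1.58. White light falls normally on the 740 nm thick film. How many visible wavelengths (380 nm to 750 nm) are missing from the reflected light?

Top surface (1.46 → 1.0): reflection off a lower-index medium gives no phase shift.
Bottom surface (1.0 → 1.58): reflection off a higher-index medium gives a half-wave phase shift.
Exactly one π shift → a net half-wave offset.
So the condition for destructive reflection is 2 n t = m λ.
λ = 2 n t / m = 1480 / m nm.
m=1: 1480 nm (IR); m=2: 740 nm (visible); m=3: 493 nm (visible); m=4: 370 nm (UV).

2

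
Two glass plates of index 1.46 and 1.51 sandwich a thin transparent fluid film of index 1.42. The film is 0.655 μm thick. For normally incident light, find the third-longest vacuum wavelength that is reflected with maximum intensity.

Ray reflecting at the top interface goes from n = 1.46 toward n = 1.42: no phase shift.
Bottom surface (1.42 → 1.51): reflection off a higher-index medium gives a half-wave phase shift.
Net: one phase inversion between the two reflected rays.
With one net inversion, constructive interference in reflection requires 2 n t = (m + ½) λ.
λ = 2 n t / (m + ½). The third-longest wavelength is m = 2: λ = 2 × 1.42 × 655 / 2.50 = 744 nm.

744 nm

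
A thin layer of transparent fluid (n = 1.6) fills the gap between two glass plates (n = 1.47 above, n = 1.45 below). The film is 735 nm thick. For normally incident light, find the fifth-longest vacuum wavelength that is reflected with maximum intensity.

523 nm

At the upper boundary (n = 1.47 to n = 1.6) the reflected ray undergoes a half-wave phase shift.
Bottom surface (1.6 → 1.45): reflection off a lower-index medium gives no phase shift.
Exactly one π shift → a net half-wave offset.
For bright reflection here: 2 n t = (m + ½) λ.
λ = 2 n t / (m + ½). The fifth-longest wavelength is m = 4: λ = 2 × 1.6 × 735 / 4.50 = 523 nm.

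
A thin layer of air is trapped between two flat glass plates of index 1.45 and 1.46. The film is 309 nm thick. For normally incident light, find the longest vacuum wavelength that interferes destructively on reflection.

At the upper boundary (n = 1.45 to n = 1.0) the reflected ray undergoes no phase shift.
Ray reflecting at the bottom interface goes from n = 1.0 toward n = 1.46: a half-wave phase shift.
Exactly one π shift → a net half-wave offset.
So the condition for destructive reflection is 2 n t = m λ.
λ = 2 n t / m. The longest wavelength is m = 1: λ = 2 × 1.0 × 309 / 1.00 = 618 nm.

618 nm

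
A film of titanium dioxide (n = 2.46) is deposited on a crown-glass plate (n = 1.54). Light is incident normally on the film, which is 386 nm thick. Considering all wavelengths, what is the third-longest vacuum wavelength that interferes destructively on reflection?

633 nm

At the upper boundary (n = 1.0 to n = 2.46) the reflected ray undergoes a half-wave phase shift.
Bottom surface (2.46 → 1.54): reflection off a lower-index medium gives no phase shift.
The two reflections differ by half a wavelength.
So the condition for destructive reflection is 2 n t = m λ.
λ = 2 n t / m. The third-longest wavelength is m = 3: λ = 2 × 2.46 × 386 / 3.00 = 633 nm.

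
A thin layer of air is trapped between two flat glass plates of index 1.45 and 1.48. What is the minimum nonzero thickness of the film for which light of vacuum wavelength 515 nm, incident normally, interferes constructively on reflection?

129 nm

Ray reflecting at the top interface goes from n = 1.45 toward n = 1.0: no phase shift.
Ray reflecting at the bottom interface goes from n = 1.0 toward n = 1.48: a half-wave phase shift.
Net: one phase inversion between the two reflected rays.
So the condition for constructive reflection is 2 n t = (m + ½) λ.
Minimum at m = 0: t = λ / (4 n) = 515 / (4 × 1.0) = 129 nm.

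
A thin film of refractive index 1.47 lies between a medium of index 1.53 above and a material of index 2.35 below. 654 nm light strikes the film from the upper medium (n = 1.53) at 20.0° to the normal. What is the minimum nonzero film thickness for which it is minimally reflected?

238 nm

Top surface (1.53 → 1.47): reflection off a lower-index medium gives no phase shift.
Bottom surface (1.47 → 2.35): reflection off a higher-index medium gives a half-wave phase shift.
The two reflections differ by half a wavelength.
For weak reflection here: 2 n t cos θ_r = m λ.
Snell's law: 1.53 sin 20.0° = 1.47 sin θ_r → sin θ_r = 0.356, cos θ_r = 0.934.
Minimum nonzero at m = 1: t = λ / (2 n cos θ_r) = 654 / (2 × 1.47 × 0.934) = 238 nm.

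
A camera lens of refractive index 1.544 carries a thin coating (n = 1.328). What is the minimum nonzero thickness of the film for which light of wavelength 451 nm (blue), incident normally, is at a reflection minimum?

84.9 nm

At the upper boundary (n = 1.0 to n = 1.328) the reflected ray undergoes a half-wave phase shift.
Ray reflecting at the bottom interface goes from n = 1.328 toward n = 1.544: a half-wave phase shift.
Zero or two π shifts → no net half-wave offset.
With no net inversion, destructive interference in reflection requires 2 n t = (m + ½) λ.
Minimum at m = 0: t = λ / (4 n) = 451 / (4 × 1.328) = 84.9 nm.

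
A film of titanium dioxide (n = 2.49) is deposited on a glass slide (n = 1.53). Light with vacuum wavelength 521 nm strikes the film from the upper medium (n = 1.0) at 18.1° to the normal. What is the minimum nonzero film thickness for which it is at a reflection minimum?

Ray reflecting at the top interface goes from n = 1.0 toward n = 2.49: a half-wave phase shift.
Ray reflecting at the bottom interface goes from n = 2.49 toward n = 1.53: no phase shift.
Net: one phase inversion between the two reflected rays.
With one net inversion, destructive interference in reflection requires 2 n t cos θ_r = m λ.
Snell's law: 1.0 sin 18.1° = 2.49 sin θ_r → sin θ_r = 0.125, cos θ_r = 0.992.
Minimum nonzero at m = 1: t = λ / (2 n cos θ_r) = 521 / (2 × 2.49 × 0.992) = 105 nm.

105 nm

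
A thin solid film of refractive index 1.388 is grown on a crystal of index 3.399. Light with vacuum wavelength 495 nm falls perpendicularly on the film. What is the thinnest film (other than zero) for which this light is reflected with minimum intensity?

89.2 nm

Top surface (1.0 → 1.388): reflection off a higher-index medium gives a half-wave phase shift.
Ray reflecting at the bottom interface goes from n = 1.388 toward n = 3.399: a half-wave phase shift.
Zero or two π shifts → no net half-wave offset.
With no net inversion, destructive interference in reflection requires 2 n t = (m + ½) λ.
Minimum at m = 0: t = λ / (4 n) = 495 / (4 × 1.388) = 89.2 nm.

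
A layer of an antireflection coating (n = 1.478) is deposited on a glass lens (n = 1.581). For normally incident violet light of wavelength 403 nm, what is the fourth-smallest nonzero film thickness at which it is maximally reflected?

At the upper boundary (n = 1.0 to n = 1.478) the reflected ray undergoes a half-wave phase shift.
Bottom surface (1.478 → 1.581): reflection off a higher-index medium gives a half-wave phase shift.
The two reflections carry the same phase change, so no net offset.
So the condition for constructive reflection is 2 n t = m λ.
The fourth-smallest nonzero thickness corresponds to m = 4: t = m λ / (2 n) = 4.00 × 403 / (2 × 1.478) = 545 nm.

545 nm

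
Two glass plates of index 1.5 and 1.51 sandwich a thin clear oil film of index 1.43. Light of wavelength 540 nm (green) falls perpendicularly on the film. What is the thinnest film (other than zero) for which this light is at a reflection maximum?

94.4 nm

At the upper boundary (n = 1.5 to n = 1.43) the reflected ray undergoes no phase shift.
Bottom surface (1.43 → 1.51): reflection off a higher-index medium gives a half-wave phase shift.
Exactly one π shift → a net half-wave offset.
So the condition for constructive reflection is 2 n t = (m + ½) λ.
Minimum at m = 0: t = λ / (4 n) = 540 / (4 × 1.43) = 94.4 nm.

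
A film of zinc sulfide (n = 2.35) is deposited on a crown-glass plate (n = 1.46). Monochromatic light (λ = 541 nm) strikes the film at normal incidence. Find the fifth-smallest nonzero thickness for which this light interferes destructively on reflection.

At the upper boundary (n = 1.0 to n = 2.35) the reflected ray undergoes a half-wave phase shift.
At the lower boundary (n = 2.35 to n = 1.46) the reflected ray undergoes no phase shift.
The two reflections differ by half a wavelength.
For minimum reflection here: 2 n t = m λ.
The fifth-smallest nonzero thickness corresponds to m = 5: t = m λ / (2 n) = 5.00 × 541 / (2 × 2.35) = 576 nm.

576 nm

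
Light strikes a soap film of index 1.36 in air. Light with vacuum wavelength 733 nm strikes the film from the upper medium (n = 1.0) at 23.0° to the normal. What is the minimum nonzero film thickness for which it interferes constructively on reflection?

141 nm

Ray reflecting at the top interface goes from n = 1.0 toward n = 1.36: a half-wave phase shift.
At the lower boundary (n = 1.36 to n = 1.0) the reflected ray undergoes no phase shift.
Net: one phase inversion between the two reflected rays.
With one net inversion, constructive interference in reflection requires 2 n t cos θ_r = (m + ½) λ.
Snell's law: 1.0 sin 23.0° = 1.36 sin θ_r → sin θ_r = 0.287, cos θ_r = 0.958.
Minimum at m = 0: t = λ / (4 n cos θ_r) = 733 / (4 × 1.36 × 0.958) = 141 nm.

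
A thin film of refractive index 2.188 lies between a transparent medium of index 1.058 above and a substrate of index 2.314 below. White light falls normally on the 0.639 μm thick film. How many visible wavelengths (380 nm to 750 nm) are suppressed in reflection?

Ray reflecting at the top interface goes from n = 1.058 toward n = 2.188: a half-wave phase shift.
At the lower boundary (n = 2.188 to n = 2.314) the reflected ray undergoes a half-wave phase shift.
Zero or two π shifts → no net half-wave offset.
So the condition for destructive reflection is 2 n t = (m + ½) λ.
λ = 2 n t / (m + ½) = 2796 / (m + ½) nm.
m=3: 799 nm (IR); m=4: 621 nm (visible); m=5: 508 nm (visible); m=6: 430 nm (visible); m=7: 373 nm (UV).

3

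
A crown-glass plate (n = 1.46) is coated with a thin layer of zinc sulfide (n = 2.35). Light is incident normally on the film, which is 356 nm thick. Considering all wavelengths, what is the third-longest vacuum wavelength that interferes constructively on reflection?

Top surface (1.0 → 2.35): reflection off a higher-index medium gives a half-wave phase shift.
Bottom surface (2.35 → 1.46): reflection off a lower-index medium gives no phase shift.
The two reflections differ by half a wavelength.
So the condition for constructive reflection is 2 n t = (m + ½) λ.
λ = 2 n t / (m + ½). The third-longest wavelength is m = 2: λ = 2 × 2.35 × 356 / 2.50 = 669 nm.

669 nm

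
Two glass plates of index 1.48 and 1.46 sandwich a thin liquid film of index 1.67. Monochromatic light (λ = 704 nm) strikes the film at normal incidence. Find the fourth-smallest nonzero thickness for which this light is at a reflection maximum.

Ray reflecting at the top interface goes from n = 1.48 toward n = 1.67: a half-wave phase shift.
At the lower boundary (n = 1.67 to n = 1.46) the reflected ray undergoes no phase shift.
Net: one phase inversion between the two reflected rays.
So the condition for constructive reflection is 2 n t = (m + ½) λ.
The fourth-smallest nonzero thickness corresponds to m = 3: t = (m + ½) λ / (2 n) = 3.50 × 704 / (2 × 1.67) = 738 nm.

738 nm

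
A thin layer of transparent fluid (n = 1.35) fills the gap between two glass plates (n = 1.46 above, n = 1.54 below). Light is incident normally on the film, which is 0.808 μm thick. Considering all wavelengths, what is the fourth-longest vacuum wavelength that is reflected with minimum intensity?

545 nm

Top surface (1.46 → 1.35): reflection off a lower-index medium gives no phase shift.
Ray reflecting at the bottom interface goes from n = 1.35 toward n = 1.54: a half-wave phase shift.
The two reflections differ by half a wavelength.
So the condition for destructive reflection is 2 n t = m λ.
λ = 2 n t / m. The fourth-longest wavelength is m = 4: λ = 2 × 1.35 × 808 / 4.00 = 545 nm.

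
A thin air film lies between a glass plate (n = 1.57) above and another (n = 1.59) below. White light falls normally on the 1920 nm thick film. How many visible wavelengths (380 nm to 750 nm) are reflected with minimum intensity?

Ray reflecting at the top interface goes from n = 1.57 toward n = 1.0: no phase shift.
Ray reflecting at the bottom interface goes from n = 1.0 toward n = 1.59: a half-wave phase shift.
The two reflections differ by half a wavelength.
For dark reflection here: 2 n t = m λ.
λ = 2 n t / m = 3840 / m nm.
m=5: 768 nm (IR); m=6: 640 nm (visible); m=7: 549 nm (visible); m=8: 480 nm (visible); m=9: 427 nm (visible); m=10: 384 nm (visible); m=11: 349 nm (UV).

5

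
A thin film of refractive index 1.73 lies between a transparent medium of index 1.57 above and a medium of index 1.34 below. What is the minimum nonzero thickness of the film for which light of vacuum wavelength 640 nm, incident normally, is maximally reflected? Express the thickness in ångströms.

925 Å

Top surface (1.57 → 1.73): reflection off a higher-index medium gives a half-wave phase shift.
Bottom surface (1.73 → 1.34): reflection off a lower-index medium gives no phase shift.
Exactly one π shift → a net half-wave offset.
With one net inversion, constructive interference in reflection requires 2 n t = (m + ½) λ.
Minimum at m = 0: t = λ / (4 n) = 640 / (4 × 1.73) = 92.5 nm.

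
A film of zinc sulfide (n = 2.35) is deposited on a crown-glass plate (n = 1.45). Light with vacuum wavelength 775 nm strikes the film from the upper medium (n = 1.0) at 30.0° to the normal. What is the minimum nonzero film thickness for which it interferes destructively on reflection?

169 nm

At the upper boundary (n = 1.0 to n = 2.35) the reflected ray undergoes a half-wave phase shift.
Bottom surface (2.35 → 1.45): reflection off a lower-index medium gives no phase shift.
Exactly one π shift → a net half-wave offset.
So the condition for destructive reflection is 2 n t cos θ_r = m λ.
Snell's law: 1.0 sin 30.0° = 2.35 sin θ_r → sin θ_r = 0.213, cos θ_r = 0.977.
Minimum nonzero at m = 1: t = λ / (2 n cos θ_r) = 775 / (2 × 2.35 × 0.977) = 169 nm.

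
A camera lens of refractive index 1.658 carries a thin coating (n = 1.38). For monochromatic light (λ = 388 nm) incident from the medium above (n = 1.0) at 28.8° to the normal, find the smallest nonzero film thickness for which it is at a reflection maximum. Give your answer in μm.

At the upper boundary (n = 1.0 to n = 1.38) the reflected ray undergoes a half-wave phase shift.
At the lower boundary (n = 1.38 to n = 1.658) the reflected ray undergoes a half-wave phase shift.
Net: no relative phase inversion (both shifts match).
So the condition for constructive reflection is 2 n t cos θ_r = m λ.
Snell's law: 1.0 sin 28.8° = 1.38 sin θ_r → sin θ_r = 0.349, cos θ_r = 0.937.
Minimum nonzero at m = 1: t = λ / (2 n cos θ_r) = 388 / (2 × 1.38 × 0.937) = 150 nm.

0.150 μm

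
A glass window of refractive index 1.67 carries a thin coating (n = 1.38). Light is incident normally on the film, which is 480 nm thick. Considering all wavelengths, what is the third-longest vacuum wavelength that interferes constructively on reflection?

Ray reflecting at the top interface goes from n = 1.0 toward n = 1.38: a half-wave phase shift.
Bottom surface (1.38 → 1.67): reflection off a higher-index medium gives a half-wave phase shift.
The two reflections carry the same phase change, so no net offset.
With no net inversion, constructive interference in reflection requires 2 n t = m λ.
λ = 2 n t / m. The third-longest wavelength is m = 3: λ = 2 × 1.38 × 480 / 3.00 = 442 nm.

442 nm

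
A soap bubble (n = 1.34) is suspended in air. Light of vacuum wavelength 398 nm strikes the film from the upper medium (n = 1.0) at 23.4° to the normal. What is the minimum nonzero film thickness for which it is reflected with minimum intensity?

Ray reflecting at the top interface goes from n = 1.0 toward n = 1.34: a half-wave phase shift.
At the lower boundary (n = 1.34 to n = 1.0) the reflected ray undergoes no phase shift.
The two reflections differ by half a wavelength.
For dark reflection here: 2 n t cos θ_r = m λ.
Snell's law: 1.0 sin 23.4° = 1.34 sin θ_r → sin θ_r = 0.296, cos θ_r = 0.955.
Minimum nonzero at m = 1: t = λ / (2 n cos θ_r) = 398 / (2 × 1.34 × 0.955) = 155 nm.

155 nm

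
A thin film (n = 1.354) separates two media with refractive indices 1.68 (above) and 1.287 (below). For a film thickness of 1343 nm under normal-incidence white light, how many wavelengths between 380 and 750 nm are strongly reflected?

5

At the upper boundary (n = 1.68 to n = 1.354) the reflected ray undergoes no phase shift.
Ray reflecting at the bottom interface goes from n = 1.354 toward n = 1.287: no phase shift.
Net: no relative phase inversion (both shifts match).
So the condition for constructive reflection is 2 n t = m λ.
λ = 2 n t / m = 3637 / m nm.
m=4: 909 nm (IR); m=5: 727 nm (visible); m=6: 606 nm (visible); m=7: 520 nm (visible); m=8: 455 nm (visible); m=9: 404 nm (visible); m=10: 364 nm (UV).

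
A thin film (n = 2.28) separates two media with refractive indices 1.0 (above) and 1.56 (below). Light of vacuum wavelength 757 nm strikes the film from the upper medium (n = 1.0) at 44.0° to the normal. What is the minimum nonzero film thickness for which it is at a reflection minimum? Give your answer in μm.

0.174 μm

Top surface (1.0 → 2.28): reflection off a higher-index medium gives a half-wave phase shift.
Bottom surface (2.28 → 1.56): reflection off a lower-index medium gives no phase shift.
Net: one phase inversion between the two reflected rays.
With one net inversion, destructive interference in reflection requires 2 n t cos θ_r = m λ.
Snell's law: 1.0 sin 44.0° = 2.28 sin θ_r → sin θ_r = 0.305, cos θ_r = 0.952.
Minimum nonzero at m = 1: t = λ / (2 n cos θ_r) = 757 / (2 × 2.28 × 0.952) = 174 nm.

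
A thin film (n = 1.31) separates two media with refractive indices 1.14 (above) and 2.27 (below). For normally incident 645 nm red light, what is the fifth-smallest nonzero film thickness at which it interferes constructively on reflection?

Ray reflecting at the top interface goes from n = 1.14 toward n = 1.31: a half-wave phase shift.
Bottom surface (1.31 → 2.27): reflection off a higher-index medium gives a half-wave phase shift.
Net: no relative phase inversion (both shifts match).
So the condition for constructive reflection is 2 n t = m λ.
The fifth-smallest nonzero thickness corresponds to m = 5: t = m λ / (2 n) = 5.00 × 645 / (2 × 1.31) = 1231 nm.

1231 nm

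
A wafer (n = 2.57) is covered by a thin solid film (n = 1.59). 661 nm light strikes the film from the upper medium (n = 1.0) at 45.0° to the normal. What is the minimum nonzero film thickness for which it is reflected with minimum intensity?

116 nm

Top surface (1.0 → 1.59): reflection off a higher-index medium gives a half-wave phase shift.
Ray reflecting at the bottom interface goes from n = 1.59 toward n = 2.57: a half-wave phase shift.
Net: no relative phase inversion (both shifts match).
With no net inversion, destructive interference in reflection requires 2 n t cos θ_r = (m + ½) λ.
Snell's law: 1.0 sin 45.0° = 1.59 sin θ_r → sin θ_r = 0.445, cos θ_r = 0.896.
Minimum at m = 0: t = λ / (4 n cos θ_r) = 661 / (4 × 1.59 × 0.896) = 116 nm.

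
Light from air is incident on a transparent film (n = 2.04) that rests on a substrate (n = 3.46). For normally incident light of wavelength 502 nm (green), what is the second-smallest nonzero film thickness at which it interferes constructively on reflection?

246 nm

Ray reflecting at the top interface goes from n = 1.0 toward n = 2.04: a half-wave phase shift.
Bottom surface (2.04 → 3.46): reflection off a higher-index medium gives a half-wave phase shift.
Net: no relative phase inversion (both shifts match).
So the condition for constructive reflection is 2 n t = m λ.
The second-smallest nonzero thickness corresponds to m = 2: t = m λ / (2 n) = 2.00 × 502 / (2 × 2.04) = 246 nm.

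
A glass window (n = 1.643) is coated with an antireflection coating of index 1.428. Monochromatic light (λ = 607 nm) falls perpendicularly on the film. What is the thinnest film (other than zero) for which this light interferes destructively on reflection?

106 nm

Ray reflecting at the top interface goes from n = 1.0 toward n = 1.428: a half-wave phase shift.
Bottom surface (1.428 → 1.643): reflection off a higher-index medium gives a half-wave phase shift.
Zero or two π shifts → no net half-wave offset.
With no net inversion, destructive interference in reflection requires 2 n t = (m + ½) λ.
Minimum at m = 0: t = λ / (4 n) = 607 / (4 × 1.428) = 106 nm.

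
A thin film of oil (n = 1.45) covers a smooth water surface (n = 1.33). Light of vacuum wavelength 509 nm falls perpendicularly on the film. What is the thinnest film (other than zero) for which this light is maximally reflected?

At the upper boundary (n = 1.0 to n = 1.45) the reflected ray undergoes a half-wave phase shift.
Bottom surface (1.45 → 1.33): reflection off a lower-index medium gives no phase shift.
Exactly one π shift → a net half-wave offset.
So the condition for constructive reflection is 2 n t = (m + ½) λ.
Minimum at m = 0: t = λ / (4 n) = 509 / (4 × 1.45) = 87.8 nm.

87.8 nm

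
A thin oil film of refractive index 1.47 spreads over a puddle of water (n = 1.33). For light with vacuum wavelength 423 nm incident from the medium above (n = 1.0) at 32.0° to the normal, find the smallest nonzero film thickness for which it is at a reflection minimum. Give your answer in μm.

0.154 μm

Ray reflecting at the top interface goes from n = 1.0 toward n = 1.47: a half-wave phase shift.
Ray reflecting at the bottom interface goes from n = 1.47 toward n = 1.33: no phase shift.
The two reflections differ by half a wavelength.
With one net inversion, destructive interference in reflection requires 2 n t cos θ_r = m λ.
Snell's law: 1.0 sin 32.0° = 1.47 sin θ_r → sin θ_r = 0.360, cos θ_r = 0.933.
Minimum nonzero at m = 1: t = λ / (2 n cos θ_r) = 423 / (2 × 1.47 × 0.933) = 154 nm.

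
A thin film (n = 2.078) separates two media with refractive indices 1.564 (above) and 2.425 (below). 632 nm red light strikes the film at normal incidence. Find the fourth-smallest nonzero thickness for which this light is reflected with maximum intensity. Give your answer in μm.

0.608 μm

Top surface (1.564 → 2.078): reflection off a higher-index medium gives a half-wave phase shift.
At the lower boundary (n = 2.078 to n = 2.425) the reflected ray undergoes a half-wave phase shift.
Net: no relative phase inversion (both shifts match).
With no net inversion, constructive interference in reflection requires 2 n t = m λ.
The fourth-smallest nonzero thickness corresponds to m = 4: t = m λ / (2 n) = 4.00 × 632 / (2 × 2.078) = 608 nm.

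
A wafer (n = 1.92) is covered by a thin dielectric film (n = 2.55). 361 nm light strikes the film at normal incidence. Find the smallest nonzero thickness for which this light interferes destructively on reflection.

At the upper boundary (n = 1.0 to n = 2.55) the reflected ray undergoes a half-wave phase shift.
Ray reflecting at the bottom interface goes from n = 2.55 toward n = 1.92: no phase shift.
The two reflections differ by half a wavelength.
For weak reflection here: 2 n t = m λ.
The smallest nonzero thickness corresponds to m = 1: t = m λ / (2 n) = 1.00 × 361 / (2 × 2.55) = 70.8 nm.

70.8 nm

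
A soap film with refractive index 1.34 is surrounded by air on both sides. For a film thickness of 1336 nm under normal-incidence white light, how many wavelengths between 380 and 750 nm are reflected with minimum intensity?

Ray reflecting at the top interface goes from n = 1.0 toward n = 1.34: a half-wave phase shift.
Bottom surface (1.34 → 1.0): reflection off a lower-index medium gives no phase shift.
The two reflections differ by half a wavelength.
With one net inversion, destructive interference in reflection requires 2 n t = m λ.
λ = 2 n t / m = 3580 / m nm.
m=4: 895 nm (IR); m=5: 716 nm (visible); m=6: 597 nm (visible); m=7: 511 nm (visible); m=8: 448 nm (visible); m=9: 398 nm (visible); m=10: 358 nm (UV).

5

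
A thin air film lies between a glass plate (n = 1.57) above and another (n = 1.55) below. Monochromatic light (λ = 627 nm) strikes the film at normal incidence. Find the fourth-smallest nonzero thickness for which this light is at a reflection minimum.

Ray reflecting at the top interface goes from n = 1.57 toward n = 1.0: no phase shift.
Bottom surface (1.0 → 1.55): reflection off a higher-index medium gives a half-wave phase shift.
Net: one phase inversion between the two reflected rays.
With one net inversion, destructive interference in reflection requires 2 n t = m λ.
The fourth-smallest nonzero thickness corresponds to m = 4: t = m λ / (2 n) = 4.00 × 627 / (2 × 1.0) = 1254 nm.

1254 nm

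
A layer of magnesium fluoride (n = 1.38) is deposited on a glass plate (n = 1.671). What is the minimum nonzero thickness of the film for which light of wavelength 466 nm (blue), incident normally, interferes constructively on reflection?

169 nm

Ray reflecting at the top interface goes from n = 1.0 toward n = 1.38: a half-wave phase shift.
Ray reflecting at the bottom interface goes from n = 1.38 toward n = 1.671: a half-wave phase shift.
Zero or two π shifts → no net half-wave offset.
So the condition for constructive reflection is 2 n t = m λ.
Minimum nonzero at m = 1: t = λ / (2 n) = 466 / (2 × 1.38) = 169 nm.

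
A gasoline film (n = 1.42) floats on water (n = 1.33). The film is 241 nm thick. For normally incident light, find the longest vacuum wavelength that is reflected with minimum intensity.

Top surface (1.0 → 1.42): reflection off a higher-index medium gives a half-wave phase shift.
Ray reflecting at the bottom interface goes from n = 1.42 toward n = 1.33: no phase shift.
The two reflections differ by half a wavelength.
For weak reflection here: 2 n t = m λ.
λ = 2 n t / m. The longest wavelength is m = 1: λ = 2 × 1.42 × 241 / 1.00 = 684 nm.

684 nm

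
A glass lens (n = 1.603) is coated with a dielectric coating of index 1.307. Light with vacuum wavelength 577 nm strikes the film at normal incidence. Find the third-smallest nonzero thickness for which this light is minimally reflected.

552 nm

Ray reflecting at the top interface goes from n = 1.0 toward n = 1.307: a half-wave phase shift.
Ray reflecting at the bottom interface goes from n = 1.307 toward n = 1.603: a half-wave phase shift.
Net: no relative phase inversion (both shifts match).
For minimum reflection here: 2 n t = (m + ½) λ.
The third-smallest nonzero thickness corresponds to m = 2: t = (m + ½) λ / (2 n) = 2.50 × 577 / (2 × 1.307) = 552 nm.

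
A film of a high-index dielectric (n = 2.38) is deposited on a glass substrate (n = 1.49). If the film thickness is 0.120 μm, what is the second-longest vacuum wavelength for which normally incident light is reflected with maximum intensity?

381 nm

Ray reflecting at the top interface goes from n = 1.0 toward n = 2.38: a half-wave phase shift.
Bottom surface (2.38 → 1.49): reflection off a lower-index medium gives no phase shift.
Exactly one π shift → a net half-wave offset.
With one net inversion, constructive interference in reflection requires 2 n t = (m + ½) λ.
λ = 2 n t / (m + ½). The second-longest wavelength is m = 1: λ = 2 × 2.38 × 120 / 1.50 = 381 nm.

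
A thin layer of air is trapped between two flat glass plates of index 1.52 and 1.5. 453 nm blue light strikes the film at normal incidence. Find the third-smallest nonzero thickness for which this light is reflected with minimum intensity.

680 nm

Top surface (1.52 → 1.0): reflection off a lower-index medium gives no phase shift.
Ray reflecting at the bottom interface goes from n = 1.0 toward n = 1.5: a half-wave phase shift.
Net: one phase inversion between the two reflected rays.
With one net inversion, destructive interference in reflection requires 2 n t = m λ.
The third-smallest nonzero thickness corresponds to m = 3: t = m λ / (2 n) = 3.00 × 453 / (2 × 1.0) = 680 nm.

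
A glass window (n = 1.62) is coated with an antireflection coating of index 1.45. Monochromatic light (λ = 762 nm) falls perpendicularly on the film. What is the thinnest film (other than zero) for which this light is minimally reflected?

Top surface (1.0 → 1.45): reflection off a higher-index medium gives a half-wave phase shift.
Bottom surface (1.45 → 1.62): reflection off a higher-index medium gives a half-wave phase shift.
Zero or two π shifts → no net half-wave offset.
So the condition for destructive reflection is 2 n t = (m + ½) λ.
Minimum at m = 0: t = λ / (4 n) = 762 / (4 × 1.45) = 131 nm.

131 nm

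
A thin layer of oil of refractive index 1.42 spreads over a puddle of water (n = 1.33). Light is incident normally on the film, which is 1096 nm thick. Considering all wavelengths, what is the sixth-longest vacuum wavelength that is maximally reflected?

At the upper boundary (n = 1.0 to n = 1.42) the reflected ray undergoes a half-wave phase shift.
Ray reflecting at the bottom interface goes from n = 1.42 toward n = 1.33: no phase shift.
Exactly one π shift → a net half-wave offset.
For maximum reflection here: 2 n t = (m + ½) λ.
λ = 2 n t / (m + ½). The sixth-longest wavelength is m = 5: λ = 2 × 1.42 × 1096 / 5.50 = 566 nm.

566 nm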